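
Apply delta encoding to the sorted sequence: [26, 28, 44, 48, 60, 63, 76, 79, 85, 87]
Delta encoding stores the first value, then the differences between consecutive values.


First value: 26
Deltas:
  28 - 26 = 2
  44 - 28 = 16
  48 - 44 = 4
  60 - 48 = 12
  63 - 60 = 3
  76 - 63 = 13
  79 - 76 = 3
  85 - 79 = 6
  87 - 85 = 2


Delta encoded: [26, 2, 16, 4, 12, 3, 13, 3, 6, 2]


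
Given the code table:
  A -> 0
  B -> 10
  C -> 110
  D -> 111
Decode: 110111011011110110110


Decoding:
110 -> C
111 -> D
0 -> A
110 -> C
111 -> D
10 -> B
110 -> C
110 -> C


Result: CDACDBCC


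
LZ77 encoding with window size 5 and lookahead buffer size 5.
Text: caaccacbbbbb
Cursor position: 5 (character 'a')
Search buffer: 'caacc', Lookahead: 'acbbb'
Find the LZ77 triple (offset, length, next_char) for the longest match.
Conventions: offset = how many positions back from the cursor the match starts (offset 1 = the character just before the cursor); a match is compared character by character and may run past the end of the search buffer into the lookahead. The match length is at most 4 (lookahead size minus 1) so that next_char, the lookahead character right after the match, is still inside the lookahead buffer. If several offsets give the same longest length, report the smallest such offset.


Try each offset into the search buffer:
  offset=1 (pos 4, char 'c'): match length 0
  offset=2 (pos 3, char 'c'): match length 0
  offset=3 (pos 2, char 'a'): match length 2
  offset=4 (pos 1, char 'a'): match length 1
  offset=5 (pos 0, char 'c'): match length 0
Longest match has length 2 at offset 3.
next_char = character at position 5 + 2 = 7 -> 'b'

Best match: offset=3, length=2 (matching 'ac' starting at position 2)
LZ77 triple: (3, 2, 'b')


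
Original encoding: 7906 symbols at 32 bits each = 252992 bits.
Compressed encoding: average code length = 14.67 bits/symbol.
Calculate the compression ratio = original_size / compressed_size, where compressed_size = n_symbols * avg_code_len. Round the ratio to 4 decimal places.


original_size = n_symbols * orig_bits = 7906 * 32 = 252992 bits
compressed_size = n_symbols * avg_code_len = 7906 * 14.67 = 115981.02 bits
ratio = original_size / compressed_size = 252992 / 115981.02 = 2.1813

Compression ratio = 2.1813


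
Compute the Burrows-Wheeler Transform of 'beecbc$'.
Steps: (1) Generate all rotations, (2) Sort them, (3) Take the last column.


Rotations (sorted):
  0: $beecbc -> last char: c
  1: bc$beec -> last char: c
  2: beecbc$ -> last char: $
  3: c$beecb -> last char: b
  4: cbc$bee -> last char: e
  5: ecbc$be -> last char: e
  6: eecbc$b -> last char: b


BWT = cc$beeb


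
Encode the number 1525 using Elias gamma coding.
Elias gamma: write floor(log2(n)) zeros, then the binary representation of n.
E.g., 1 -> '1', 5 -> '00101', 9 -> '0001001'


num_bits = floor(log2(1525)) + 1 = 11
leading_zeros = num_bits - 1 = 10
binary(1525) = 10111110101

Elias gamma(1525) = '0000000000' + '10111110101' = 000000000010111110101 (21 bits)


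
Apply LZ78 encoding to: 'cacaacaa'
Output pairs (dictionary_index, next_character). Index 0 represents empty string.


LZ78 encoding steps:
Dictionary: {0: ''}
Step 1: w='' (idx 0), next='c' -> output (0, 'c'), add 'c' as idx 1
Step 2: w='' (idx 0), next='a' -> output (0, 'a'), add 'a' as idx 2
Step 3: w='c' (idx 1), next='a' -> output (1, 'a'), add 'ca' as idx 3
Step 4: w='a' (idx 2), next='c' -> output (2, 'c'), add 'ac' as idx 4
Step 5: w='a' (idx 2), next='a' -> output (2, 'a'), add 'aa' as idx 5


Encoded: [(0, 'c'), (0, 'a'), (1, 'a'), (2, 'c'), (2, 'a')]


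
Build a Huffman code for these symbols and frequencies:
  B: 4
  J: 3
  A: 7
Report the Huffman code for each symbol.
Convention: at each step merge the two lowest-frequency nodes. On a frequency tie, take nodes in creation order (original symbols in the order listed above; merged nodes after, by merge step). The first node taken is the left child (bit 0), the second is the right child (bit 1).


Huffman tree construction:
Step 1: Merge J(3) + B(4) = 7
Step 2: Merge A(7) + (J+B)(7) = 14
Read each symbol's code off the tree from the root (left child = 0, right child = 1).

Codes:
  B: 11 (length 2)
  J: 10 (length 2)
  A: 0 (length 1)
Average code length: 21/14 = 1.5000 bits/symbol


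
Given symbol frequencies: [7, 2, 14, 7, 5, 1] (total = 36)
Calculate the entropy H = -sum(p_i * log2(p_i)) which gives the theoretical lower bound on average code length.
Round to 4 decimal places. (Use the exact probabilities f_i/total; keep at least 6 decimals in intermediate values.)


Per-symbol terms -p_i * log2(p_i) with p_i = f_i/36:
  p = 7/36 = 0.194444: log2(p) = -2.362570, -p*log2(p) = 0.459389
  p = 2/36 = 0.055556: log2(p) = -4.169925, -p*log2(p) = 0.231663
  p = 14/36 = 0.388889: log2(p) = -1.362570, -p*log2(p) = 0.529888
  p = 7/36 = 0.194444: log2(p) = -2.362570, -p*log2(p) = 0.459389
  p = 5/36 = 0.138889: log2(p) = -2.847997, -p*log2(p) = 0.395555
  p = 1/36 = 0.027778: log2(p) = -5.169925, -p*log2(p) = 0.143609
H = 0.459389 + 0.231663 + 0.529888 + 0.459389 + 0.395555 + 0.143609 = 2.219493

H = 2.2195 bits/symbol


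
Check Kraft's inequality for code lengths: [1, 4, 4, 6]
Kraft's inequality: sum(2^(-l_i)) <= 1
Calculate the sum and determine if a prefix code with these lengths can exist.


Sum = 2^(-1) + 2^(-4) + 2^(-4) + 2^(-6)
    = 0.5 + 0.0625 + 0.0625 + 0.015625
    = 41/64 = 0.640625
Since 0.640625 <= 1, Kraft's inequality IS satisfied.
A prefix code with these lengths CAN exist.

Kraft sum = 0.640625. Satisfied.


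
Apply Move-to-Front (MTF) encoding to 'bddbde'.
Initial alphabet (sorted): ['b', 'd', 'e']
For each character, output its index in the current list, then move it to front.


MTF encoding:
'b': index 0 in ['b', 'd', 'e'] -> ['b', 'd', 'e']
'd': index 1 in ['b', 'd', 'e'] -> ['d', 'b', 'e']
'd': index 0 in ['d', 'b', 'e'] -> ['d', 'b', 'e']
'b': index 1 in ['d', 'b', 'e'] -> ['b', 'd', 'e']
'd': index 1 in ['b', 'd', 'e'] -> ['d', 'b', 'e']
'e': index 2 in ['d', 'b', 'e'] -> ['e', 'd', 'b']


Output: [0, 1, 0, 1, 1, 2]


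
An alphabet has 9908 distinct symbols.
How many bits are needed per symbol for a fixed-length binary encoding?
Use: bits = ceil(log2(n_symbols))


log2(9908) = 13.2744
Bracket: 2^13 = 8192 < 9908 <= 2^14 = 16384
So ceil(log2(9908)) = 14

bits = ceil(log2(9908)) = ceil(13.2744) = 14 bits


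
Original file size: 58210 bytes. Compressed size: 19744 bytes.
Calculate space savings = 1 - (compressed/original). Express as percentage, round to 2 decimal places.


ratio = compressed/original = 19744/58210 = 0.339186
savings = 1 - ratio = 1 - 0.339186 = 0.660814
as a percentage: 0.660814 * 100 = 66.08%

Space savings = 1 - 19744/58210 = 66.08%


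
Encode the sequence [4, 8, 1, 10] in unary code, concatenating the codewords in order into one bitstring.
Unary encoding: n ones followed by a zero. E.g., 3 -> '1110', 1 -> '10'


Encode each number as n ones followed by a terminating 0:
  4 -> 11110 (5 bits)
  8 -> 111111110 (9 bits)
  1 -> 10 (2 bits)
  10 -> 11111111110 (11 bits)
Total length = 5 + 9 + 2 + 11 = 27 bits.

Unary([4, 8, 1, 10]) = 111101111111101011111111110 (27 bits)


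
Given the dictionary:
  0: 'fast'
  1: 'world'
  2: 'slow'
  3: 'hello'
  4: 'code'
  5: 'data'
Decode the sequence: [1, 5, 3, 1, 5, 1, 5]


Look up each index in the dictionary:
  1 -> 'world'
  5 -> 'data'
  3 -> 'hello'
  1 -> 'world'
  5 -> 'data'
  1 -> 'world'
  5 -> 'data'

Decoded: "world data hello world data world data"


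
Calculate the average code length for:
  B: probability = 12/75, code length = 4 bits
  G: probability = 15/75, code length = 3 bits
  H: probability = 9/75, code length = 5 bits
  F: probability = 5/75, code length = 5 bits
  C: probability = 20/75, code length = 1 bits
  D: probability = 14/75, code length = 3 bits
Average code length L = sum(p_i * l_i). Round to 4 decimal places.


Weighted contributions p_i * l_i:
  B: (12/75) * 4 = 48/75
  G: (15/75) * 3 = 45/75
  H: (9/75) * 5 = 45/75
  F: (5/75) * 5 = 25/75
  C: (20/75) * 1 = 20/75
  D: (14/75) * 3 = 42/75
Sum = (48 + 45 + 45 + 25 + 20 + 42)/75 = 225/75

L = 225/75 = 3.0000 bits/symbol


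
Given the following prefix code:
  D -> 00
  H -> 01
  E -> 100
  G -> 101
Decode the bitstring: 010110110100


Decoding step by step:
Bits 01 -> H
Bits 01 -> H
Bits 101 -> G
Bits 101 -> G
Bits 00 -> D


Decoded message: HHGGD


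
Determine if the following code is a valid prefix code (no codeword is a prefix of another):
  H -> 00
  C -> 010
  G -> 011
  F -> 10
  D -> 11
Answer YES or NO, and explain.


Checking each pair (does one codeword prefix another?):
  H='00' vs C='010': no prefix
  H='00' vs G='011': no prefix
  H='00' vs F='10': no prefix
  H='00' vs D='11': no prefix
  C='010' vs H='00': no prefix
  C='010' vs G='011': no prefix
  C='010' vs F='10': no prefix
  C='010' vs D='11': no prefix
  G='011' vs H='00': no prefix
  G='011' vs C='010': no prefix
  G='011' vs F='10': no prefix
  G='011' vs D='11': no prefix
  F='10' vs H='00': no prefix
  F='10' vs C='010': no prefix
  F='10' vs G='011': no prefix
  F='10' vs D='11': no prefix
  D='11' vs H='00': no prefix
  D='11' vs C='010': no prefix
  D='11' vs G='011': no prefix
  D='11' vs F='10': no prefix
No violation found over all pairs.

YES -- this is a valid prefix code. No codeword is a prefix of any other codeword.


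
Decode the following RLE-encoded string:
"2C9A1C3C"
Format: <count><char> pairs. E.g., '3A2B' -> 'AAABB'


Expanding each <count><char> pair:
  2C -> 'CC'
  9A -> 'AAAAAAAAA'
  1C -> 'C'
  3C -> 'CCC'

Decoded = CCAAAAAAAAACCCC


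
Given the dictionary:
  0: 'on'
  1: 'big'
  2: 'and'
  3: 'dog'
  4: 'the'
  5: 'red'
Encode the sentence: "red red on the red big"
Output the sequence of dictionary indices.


Look up each word in the dictionary:
  'red' -> 5
  'red' -> 5
  'on' -> 0
  'the' -> 4
  'red' -> 5
  'big' -> 1

Encoded: [5, 5, 0, 4, 5, 1]


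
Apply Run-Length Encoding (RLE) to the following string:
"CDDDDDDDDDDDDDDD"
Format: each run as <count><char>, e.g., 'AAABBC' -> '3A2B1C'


Scanning runs left to right:
  i=0: run of 'C' x 1 -> '1C'
  i=1: run of 'D' x 15 -> '15D'

RLE = 1C15D


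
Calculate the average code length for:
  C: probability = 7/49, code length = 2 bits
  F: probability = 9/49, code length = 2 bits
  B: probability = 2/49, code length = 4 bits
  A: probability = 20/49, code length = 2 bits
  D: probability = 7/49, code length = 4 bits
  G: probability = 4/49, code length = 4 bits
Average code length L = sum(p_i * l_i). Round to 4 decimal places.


Weighted contributions p_i * l_i:
  C: (7/49) * 2 = 14/49
  F: (9/49) * 2 = 18/49
  B: (2/49) * 4 = 8/49
  A: (20/49) * 2 = 40/49
  D: (7/49) * 4 = 28/49
  G: (4/49) * 4 = 16/49
Sum = (14 + 18 + 8 + 40 + 28 + 16)/49 = 124/49

L = 124/49 = 2.5306 bits/symbol


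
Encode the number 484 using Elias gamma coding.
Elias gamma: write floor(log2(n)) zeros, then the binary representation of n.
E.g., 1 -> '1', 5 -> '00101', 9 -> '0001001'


num_bits = floor(log2(484)) + 1 = 9
leading_zeros = num_bits - 1 = 8
binary(484) = 111100100

Elias gamma(484) = '00000000' + '111100100' = 00000000111100100 (17 bits)


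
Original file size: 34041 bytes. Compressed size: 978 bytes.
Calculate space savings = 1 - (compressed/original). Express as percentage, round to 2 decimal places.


ratio = compressed/original = 978/34041 = 0.02873
savings = 1 - ratio = 1 - 0.02873 = 0.97127
as a percentage: 0.97127 * 100 = 97.13%

Space savings = 1 - 978/34041 = 97.13%


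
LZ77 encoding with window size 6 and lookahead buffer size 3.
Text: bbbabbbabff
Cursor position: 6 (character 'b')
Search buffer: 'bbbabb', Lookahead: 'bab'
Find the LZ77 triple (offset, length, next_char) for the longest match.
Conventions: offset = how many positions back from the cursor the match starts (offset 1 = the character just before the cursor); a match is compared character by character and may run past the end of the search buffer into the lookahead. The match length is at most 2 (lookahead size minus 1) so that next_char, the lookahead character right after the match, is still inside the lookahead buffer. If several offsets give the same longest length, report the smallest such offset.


Try each offset into the search buffer:
  offset=1 (pos 5, char 'b'): match length 1
  offset=2 (pos 4, char 'b'): match length 1
  offset=3 (pos 3, char 'a'): match length 0
  offset=4 (pos 2, char 'b'): match length 2
  offset=5 (pos 1, char 'b'): match length 1
  offset=6 (pos 0, char 'b'): match length 1
Longest match has length 2 at offset 4.
next_char = character at position 6 + 2 = 8 -> 'b'

Best match: offset=4, length=2 (matching 'ba' starting at position 2)
LZ77 triple: (4, 2, 'b')


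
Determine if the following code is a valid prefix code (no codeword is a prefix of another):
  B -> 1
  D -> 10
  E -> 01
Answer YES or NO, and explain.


Checking each pair (does one codeword prefix another?):
  B='1' vs D='10': prefix -- VIOLATION

NO -- this is NOT a valid prefix code. B (1) is a prefix of D (10).


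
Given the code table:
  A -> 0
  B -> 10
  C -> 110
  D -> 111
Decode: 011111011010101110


Decoding:
0 -> A
111 -> D
110 -> C
110 -> C
10 -> B
10 -> B
111 -> D
0 -> A


Result: ADCCBBDA


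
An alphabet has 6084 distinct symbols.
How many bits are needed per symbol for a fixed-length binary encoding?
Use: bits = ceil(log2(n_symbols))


log2(6084) = 12.5708
Bracket: 2^12 = 4096 < 6084 <= 2^13 = 8192
So ceil(log2(6084)) = 13

bits = ceil(log2(6084)) = ceil(12.5708) = 13 bits


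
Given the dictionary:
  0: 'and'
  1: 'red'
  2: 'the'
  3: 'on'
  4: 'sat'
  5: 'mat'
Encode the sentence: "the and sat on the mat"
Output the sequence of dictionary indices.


Look up each word in the dictionary:
  'the' -> 2
  'and' -> 0
  'sat' -> 4
  'on' -> 3
  'the' -> 2
  'mat' -> 5

Encoded: [2, 0, 4, 3, 2, 5]


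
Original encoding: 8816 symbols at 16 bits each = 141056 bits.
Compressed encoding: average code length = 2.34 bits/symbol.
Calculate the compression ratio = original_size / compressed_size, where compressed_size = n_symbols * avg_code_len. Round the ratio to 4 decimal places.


original_size = n_symbols * orig_bits = 8816 * 16 = 141056 bits
compressed_size = n_symbols * avg_code_len = 8816 * 2.34 = 20629.44 bits
ratio = original_size / compressed_size = 141056 / 20629.44 = 6.8376

Compression ratio = 6.8376


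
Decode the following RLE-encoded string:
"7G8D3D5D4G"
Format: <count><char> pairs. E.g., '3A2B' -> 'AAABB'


Expanding each <count><char> pair:
  7G -> 'GGGGGGG'
  8D -> 'DDDDDDDD'
  3D -> 'DDD'
  5D -> 'DDDDD'
  4G -> 'GGGG'

Decoded = GGGGGGGDDDDDDDDDDDDDDDDGGGG


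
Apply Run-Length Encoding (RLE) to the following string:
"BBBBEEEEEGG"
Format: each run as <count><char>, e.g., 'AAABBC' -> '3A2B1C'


Scanning runs left to right:
  i=0: run of 'B' x 4 -> '4B'
  i=4: run of 'E' x 5 -> '5E'
  i=9: run of 'G' x 2 -> '2G'

RLE = 4B5E2G


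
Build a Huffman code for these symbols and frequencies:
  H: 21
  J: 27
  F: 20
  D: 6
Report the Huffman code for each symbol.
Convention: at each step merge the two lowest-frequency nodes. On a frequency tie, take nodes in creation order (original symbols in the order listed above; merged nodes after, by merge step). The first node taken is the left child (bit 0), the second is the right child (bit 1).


Huffman tree construction:
Step 1: Merge D(6) + F(20) = 26
Step 2: Merge H(21) + (D+F)(26) = 47
Step 3: Merge J(27) + (H+(D+F))(47) = 74
Read each symbol's code off the tree from the root (left child = 0, right child = 1).

Codes:
  H: 10 (length 2)
  J: 0 (length 1)
  F: 111 (length 3)
  D: 110 (length 3)
Average code length: 147/74 = 1.9865 bits/symbol


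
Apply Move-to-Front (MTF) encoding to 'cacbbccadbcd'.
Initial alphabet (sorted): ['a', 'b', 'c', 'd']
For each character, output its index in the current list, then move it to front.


MTF encoding:
'c': index 2 in ['a', 'b', 'c', 'd'] -> ['c', 'a', 'b', 'd']
'a': index 1 in ['c', 'a', 'b', 'd'] -> ['a', 'c', 'b', 'd']
'c': index 1 in ['a', 'c', 'b', 'd'] -> ['c', 'a', 'b', 'd']
'b': index 2 in ['c', 'a', 'b', 'd'] -> ['b', 'c', 'a', 'd']
'b': index 0 in ['b', 'c', 'a', 'd'] -> ['b', 'c', 'a', 'd']
'c': index 1 in ['b', 'c', 'a', 'd'] -> ['c', 'b', 'a', 'd']
'c': index 0 in ['c', 'b', 'a', 'd'] -> ['c', 'b', 'a', 'd']
'a': index 2 in ['c', 'b', 'a', 'd'] -> ['a', 'c', 'b', 'd']
'd': index 3 in ['a', 'c', 'b', 'd'] -> ['d', 'a', 'c', 'b']
'b': index 3 in ['d', 'a', 'c', 'b'] -> ['b', 'd', 'a', 'c']
'c': index 3 in ['b', 'd', 'a', 'c'] -> ['c', 'b', 'd', 'a']
'd': index 2 in ['c', 'b', 'd', 'a'] -> ['d', 'c', 'b', 'a']


Output: [2, 1, 1, 2, 0, 1, 0, 2, 3, 3, 3, 2]


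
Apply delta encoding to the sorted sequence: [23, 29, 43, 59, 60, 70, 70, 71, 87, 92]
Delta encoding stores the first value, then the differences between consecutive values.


First value: 23
Deltas:
  29 - 23 = 6
  43 - 29 = 14
  59 - 43 = 16
  60 - 59 = 1
  70 - 60 = 10
  70 - 70 = 0
  71 - 70 = 1
  87 - 71 = 16
  92 - 87 = 5


Delta encoded: [23, 6, 14, 16, 1, 10, 0, 1, 16, 5]


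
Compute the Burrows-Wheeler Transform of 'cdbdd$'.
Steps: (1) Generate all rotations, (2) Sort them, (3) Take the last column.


Rotations (sorted):
  0: $cdbdd -> last char: d
  1: bdd$cd -> last char: d
  2: cdbdd$ -> last char: $
  3: d$cdbd -> last char: d
  4: dbdd$c -> last char: c
  5: dd$cdb -> last char: b


BWT = dd$dcb


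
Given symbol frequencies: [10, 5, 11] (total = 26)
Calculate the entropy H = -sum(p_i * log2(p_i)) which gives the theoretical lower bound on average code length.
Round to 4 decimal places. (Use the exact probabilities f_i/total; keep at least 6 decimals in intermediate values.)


Per-symbol terms -p_i * log2(p_i) with p_i = f_i/26:
  p = 10/26 = 0.384615: log2(p) = -1.378512, -p*log2(p) = 0.530197
  p = 5/26 = 0.192308: log2(p) = -2.378512, -p*log2(p) = 0.457406
  p = 11/26 = 0.423077: log2(p) = -1.241008, -p*log2(p) = 0.525042
H = 0.530197 + 0.457406 + 0.525042 = 1.512645

H = 1.5126 bits/symbol


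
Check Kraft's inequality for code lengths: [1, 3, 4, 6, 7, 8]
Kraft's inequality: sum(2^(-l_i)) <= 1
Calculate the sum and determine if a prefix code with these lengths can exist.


Sum = 2^(-1) + 2^(-3) + 2^(-4) + 2^(-6) + 2^(-7) + 2^(-8)
    = 0.5 + 0.125 + 0.0625 + 0.015625 + 0.0078125 + 0.00390625
    = 183/256 = 0.71484375
Since 0.71484375 <= 1, Kraft's inequality IS satisfied.
A prefix code with these lengths CAN exist.

Kraft sum = 0.71484375. Satisfied.


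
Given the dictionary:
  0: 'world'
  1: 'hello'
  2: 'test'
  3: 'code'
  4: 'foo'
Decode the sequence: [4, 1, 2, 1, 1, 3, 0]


Look up each index in the dictionary:
  4 -> 'foo'
  1 -> 'hello'
  2 -> 'test'
  1 -> 'hello'
  1 -> 'hello'
  3 -> 'code'
  0 -> 'world'

Decoded: "foo hello test hello hello code world"


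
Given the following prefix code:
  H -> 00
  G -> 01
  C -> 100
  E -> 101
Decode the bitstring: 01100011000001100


Decoding step by step:
Bits 01 -> G
Bits 100 -> C
Bits 01 -> G
Bits 100 -> C
Bits 00 -> H
Bits 01 -> G
Bits 100 -> C


Decoded message: GCGCHGC


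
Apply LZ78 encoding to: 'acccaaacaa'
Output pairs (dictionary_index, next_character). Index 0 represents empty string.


LZ78 encoding steps:
Dictionary: {0: ''}
Step 1: w='' (idx 0), next='a' -> output (0, 'a'), add 'a' as idx 1
Step 2: w='' (idx 0), next='c' -> output (0, 'c'), add 'c' as idx 2
Step 3: w='c' (idx 2), next='c' -> output (2, 'c'), add 'cc' as idx 3
Step 4: w='a' (idx 1), next='a' -> output (1, 'a'), add 'aa' as idx 4
Step 5: w='a' (idx 1), next='c' -> output (1, 'c'), add 'ac' as idx 5
Step 6: w='aa' (idx 4), end of input -> output (4, '')


Encoded: [(0, 'a'), (0, 'c'), (2, 'c'), (1, 'a'), (1, 'c'), (4, '')]


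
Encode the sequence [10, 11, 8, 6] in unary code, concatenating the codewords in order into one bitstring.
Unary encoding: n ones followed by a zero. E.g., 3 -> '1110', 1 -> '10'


Encode each number as n ones followed by a terminating 0:
  10 -> 11111111110 (11 bits)
  11 -> 111111111110 (12 bits)
  8 -> 111111110 (9 bits)
  6 -> 1111110 (7 bits)
Total length = 11 + 12 + 9 + 7 = 39 bits.

Unary([10, 11, 8, 6]) = 111111111101111111111101111111101111110 (39 bits)


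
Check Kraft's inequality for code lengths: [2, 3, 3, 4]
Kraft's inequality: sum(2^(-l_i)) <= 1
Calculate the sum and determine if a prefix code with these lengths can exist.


Sum = 2^(-2) + 2^(-3) + 2^(-3) + 2^(-4)
    = 0.25 + 0.125 + 0.125 + 0.0625
    = 9/16 = 0.5625
Since 0.5625 <= 1, Kraft's inequality IS satisfied.
A prefix code with these lengths CAN exist.

Kraft sum = 0.5625. Satisfied.


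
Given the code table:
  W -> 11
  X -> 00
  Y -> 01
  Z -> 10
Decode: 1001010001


Decoding:
10 -> Z
01 -> Y
01 -> Y
00 -> X
01 -> Y


Result: ZYYXY


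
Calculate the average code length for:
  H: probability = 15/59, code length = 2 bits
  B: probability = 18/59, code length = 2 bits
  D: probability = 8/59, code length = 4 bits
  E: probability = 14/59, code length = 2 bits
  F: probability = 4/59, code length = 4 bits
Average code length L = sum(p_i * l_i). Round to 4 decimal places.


Weighted contributions p_i * l_i:
  H: (15/59) * 2 = 30/59
  B: (18/59) * 2 = 36/59
  D: (8/59) * 4 = 32/59
  E: (14/59) * 2 = 28/59
  F: (4/59) * 4 = 16/59
Sum = (30 + 36 + 32 + 28 + 16)/59 = 142/59

L = 142/59 = 2.4068 bits/symbol


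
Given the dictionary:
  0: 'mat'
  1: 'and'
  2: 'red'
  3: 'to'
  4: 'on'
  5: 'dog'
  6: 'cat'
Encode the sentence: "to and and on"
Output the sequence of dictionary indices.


Look up each word in the dictionary:
  'to' -> 3
  'and' -> 1
  'and' -> 1
  'on' -> 4

Encoded: [3, 1, 1, 4]


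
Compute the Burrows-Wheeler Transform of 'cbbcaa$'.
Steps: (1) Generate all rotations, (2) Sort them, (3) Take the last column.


Rotations (sorted):
  0: $cbbcaa -> last char: a
  1: a$cbbca -> last char: a
  2: aa$cbbc -> last char: c
  3: bbcaa$c -> last char: c
  4: bcaa$cb -> last char: b
  5: caa$cbb -> last char: b
  6: cbbcaa$ -> last char: $


BWT = aaccbb$


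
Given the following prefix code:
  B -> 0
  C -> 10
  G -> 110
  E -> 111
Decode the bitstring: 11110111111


Decoding step by step:
Bits 111 -> E
Bits 10 -> C
Bits 111 -> E
Bits 111 -> E


Decoded message: ECEE


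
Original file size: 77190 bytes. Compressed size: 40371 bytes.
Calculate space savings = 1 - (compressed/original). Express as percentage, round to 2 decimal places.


ratio = compressed/original = 40371/77190 = 0.523008
savings = 1 - ratio = 1 - 0.523008 = 0.476992
as a percentage: 0.476992 * 100 = 47.7%

Space savings = 1 - 40371/77190 = 47.7%


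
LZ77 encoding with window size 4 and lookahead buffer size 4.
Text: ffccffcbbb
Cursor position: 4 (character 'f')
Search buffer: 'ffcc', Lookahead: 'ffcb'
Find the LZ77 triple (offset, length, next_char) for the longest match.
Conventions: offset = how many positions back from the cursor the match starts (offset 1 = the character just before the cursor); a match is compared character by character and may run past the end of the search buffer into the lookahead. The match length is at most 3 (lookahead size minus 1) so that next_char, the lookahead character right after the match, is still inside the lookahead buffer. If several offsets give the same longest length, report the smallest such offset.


Try each offset into the search buffer:
  offset=1 (pos 3, char 'c'): match length 0
  offset=2 (pos 2, char 'c'): match length 0
  offset=3 (pos 1, char 'f'): match length 1
  offset=4 (pos 0, char 'f'): match length 3
Longest match has length 3 at offset 4.
next_char = character at position 4 + 3 = 7 -> 'b'

Best match: offset=4, length=3 (matching 'ffc' starting at position 0)
LZ77 triple: (4, 3, 'b')


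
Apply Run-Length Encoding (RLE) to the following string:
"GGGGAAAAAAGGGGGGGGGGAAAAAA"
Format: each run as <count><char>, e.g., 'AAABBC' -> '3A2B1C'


Scanning runs left to right:
  i=0: run of 'G' x 4 -> '4G'
  i=4: run of 'A' x 6 -> '6A'
  i=10: run of 'G' x 10 -> '10G'
  i=20: run of 'A' x 6 -> '6A'

RLE = 4G6A10G6A


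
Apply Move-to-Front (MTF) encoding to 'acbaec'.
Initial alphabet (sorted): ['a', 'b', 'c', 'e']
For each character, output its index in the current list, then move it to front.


MTF encoding:
'a': index 0 in ['a', 'b', 'c', 'e'] -> ['a', 'b', 'c', 'e']
'c': index 2 in ['a', 'b', 'c', 'e'] -> ['c', 'a', 'b', 'e']
'b': index 2 in ['c', 'a', 'b', 'e'] -> ['b', 'c', 'a', 'e']
'a': index 2 in ['b', 'c', 'a', 'e'] -> ['a', 'b', 'c', 'e']
'e': index 3 in ['a', 'b', 'c', 'e'] -> ['e', 'a', 'b', 'c']
'c': index 3 in ['e', 'a', 'b', 'c'] -> ['c', 'e', 'a', 'b']


Output: [0, 2, 2, 2, 3, 3]


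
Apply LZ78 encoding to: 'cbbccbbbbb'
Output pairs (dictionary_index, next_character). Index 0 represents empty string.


LZ78 encoding steps:
Dictionary: {0: ''}
Step 1: w='' (idx 0), next='c' -> output (0, 'c'), add 'c' as idx 1
Step 2: w='' (idx 0), next='b' -> output (0, 'b'), add 'b' as idx 2
Step 3: w='b' (idx 2), next='c' -> output (2, 'c'), add 'bc' as idx 3
Step 4: w='c' (idx 1), next='b' -> output (1, 'b'), add 'cb' as idx 4
Step 5: w='b' (idx 2), next='b' -> output (2, 'b'), add 'bb' as idx 5
Step 6: w='bb' (idx 5), end of input -> output (5, '')


Encoded: [(0, 'c'), (0, 'b'), (2, 'c'), (1, 'b'), (2, 'b'), (5, '')]


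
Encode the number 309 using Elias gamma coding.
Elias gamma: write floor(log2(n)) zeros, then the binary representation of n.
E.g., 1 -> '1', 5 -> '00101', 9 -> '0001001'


num_bits = floor(log2(309)) + 1 = 9
leading_zeros = num_bits - 1 = 8
binary(309) = 100110101

Elias gamma(309) = '00000000' + '100110101' = 00000000100110101 (17 bits)


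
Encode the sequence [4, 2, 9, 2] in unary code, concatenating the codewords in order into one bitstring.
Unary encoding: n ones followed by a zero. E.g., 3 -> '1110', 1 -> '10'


Encode each number as n ones followed by a terminating 0:
  4 -> 11110 (5 bits)
  2 -> 110 (3 bits)
  9 -> 1111111110 (10 bits)
  2 -> 110 (3 bits)
Total length = 5 + 3 + 10 + 3 = 21 bits.

Unary([4, 2, 9, 2]) = 111101101111111110110 (21 bits)


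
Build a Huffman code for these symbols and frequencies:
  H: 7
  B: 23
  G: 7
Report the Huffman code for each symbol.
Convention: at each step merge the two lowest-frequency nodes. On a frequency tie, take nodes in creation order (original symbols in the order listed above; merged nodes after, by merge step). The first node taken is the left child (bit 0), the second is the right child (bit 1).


Huffman tree construction:
Step 1: Merge H(7) + G(7) = 14
Step 2: Merge (H+G)(14) + B(23) = 37
Read each symbol's code off the tree from the root (left child = 0, right child = 1).

Codes:
  H: 00 (length 2)
  B: 1 (length 1)
  G: 01 (length 2)
Average code length: 51/37 = 1.3784 bits/symbol


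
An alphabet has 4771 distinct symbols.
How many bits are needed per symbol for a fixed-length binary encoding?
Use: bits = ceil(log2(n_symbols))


log2(4771) = 12.2201
Bracket: 2^12 = 4096 < 4771 <= 2^13 = 8192
So ceil(log2(4771)) = 13

bits = ceil(log2(4771)) = ceil(12.2201) = 13 bits


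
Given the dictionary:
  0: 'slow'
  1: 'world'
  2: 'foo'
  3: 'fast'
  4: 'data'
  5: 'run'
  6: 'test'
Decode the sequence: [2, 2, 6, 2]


Look up each index in the dictionary:
  2 -> 'foo'
  2 -> 'foo'
  6 -> 'test'
  2 -> 'foo'

Decoded: "foo foo test foo"


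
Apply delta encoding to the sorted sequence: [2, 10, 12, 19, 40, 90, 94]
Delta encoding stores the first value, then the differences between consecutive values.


First value: 2
Deltas:
  10 - 2 = 8
  12 - 10 = 2
  19 - 12 = 7
  40 - 19 = 21
  90 - 40 = 50
  94 - 90 = 4


Delta encoded: [2, 8, 2, 7, 21, 50, 4]


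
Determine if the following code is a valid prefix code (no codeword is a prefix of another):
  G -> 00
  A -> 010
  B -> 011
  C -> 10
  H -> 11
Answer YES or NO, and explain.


Checking each pair (does one codeword prefix another?):
  G='00' vs A='010': no prefix
  G='00' vs B='011': no prefix
  G='00' vs C='10': no prefix
  G='00' vs H='11': no prefix
  A='010' vs G='00': no prefix
  A='010' vs B='011': no prefix
  A='010' vs C='10': no prefix
  A='010' vs H='11': no prefix
  B='011' vs G='00': no prefix
  B='011' vs A='010': no prefix
  B='011' vs C='10': no prefix
  B='011' vs H='11': no prefix
  C='10' vs G='00': no prefix
  C='10' vs A='010': no prefix
  C='10' vs B='011': no prefix
  C='10' vs H='11': no prefix
  H='11' vs G='00': no prefix
  H='11' vs A='010': no prefix
  H='11' vs B='011': no prefix
  H='11' vs C='10': no prefix
No violation found over all pairs.

YES -- this is a valid prefix code. No codeword is a prefix of any other codeword.


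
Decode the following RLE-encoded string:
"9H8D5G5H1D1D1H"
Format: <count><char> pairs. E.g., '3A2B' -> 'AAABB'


Expanding each <count><char> pair:
  9H -> 'HHHHHHHHH'
  8D -> 'DDDDDDDD'
  5G -> 'GGGGG'
  5H -> 'HHHHH'
  1D -> 'D'
  1D -> 'D'
  1H -> 'H'

Decoded = HHHHHHHHHDDDDDDDDGGGGGHHHHHDDH


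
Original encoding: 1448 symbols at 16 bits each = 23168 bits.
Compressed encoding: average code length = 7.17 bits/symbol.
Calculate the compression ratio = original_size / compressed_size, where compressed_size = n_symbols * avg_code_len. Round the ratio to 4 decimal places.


original_size = n_symbols * orig_bits = 1448 * 16 = 23168 bits
compressed_size = n_symbols * avg_code_len = 1448 * 7.17 = 10382.16 bits
ratio = original_size / compressed_size = 23168 / 10382.16 = 2.2315

Compression ratio = 2.2315


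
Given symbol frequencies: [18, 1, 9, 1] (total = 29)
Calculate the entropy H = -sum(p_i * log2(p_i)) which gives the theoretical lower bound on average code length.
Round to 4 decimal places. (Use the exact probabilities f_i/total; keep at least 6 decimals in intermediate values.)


Per-symbol terms -p_i * log2(p_i) with p_i = f_i/29:
  p = 18/29 = 0.620690: log2(p) = -0.688056, -p*log2(p) = 0.427069
  p = 1/29 = 0.034483: log2(p) = -4.857981, -p*log2(p) = 0.167517
  p = 9/29 = 0.310345: log2(p) = -1.688056, -p*log2(p) = 0.523879
  p = 1/29 = 0.034483: log2(p) = -4.857981, -p*log2(p) = 0.167517
H = 0.427069 + 0.167517 + 0.523879 + 0.167517 = 1.285982

H = 1.286 bits/symbol


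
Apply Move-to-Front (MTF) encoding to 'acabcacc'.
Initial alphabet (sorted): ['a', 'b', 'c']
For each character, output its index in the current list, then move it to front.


MTF encoding:
'a': index 0 in ['a', 'b', 'c'] -> ['a', 'b', 'c']
'c': index 2 in ['a', 'b', 'c'] -> ['c', 'a', 'b']
'a': index 1 in ['c', 'a', 'b'] -> ['a', 'c', 'b']
'b': index 2 in ['a', 'c', 'b'] -> ['b', 'a', 'c']
'c': index 2 in ['b', 'a', 'c'] -> ['c', 'b', 'a']
'a': index 2 in ['c', 'b', 'a'] -> ['a', 'c', 'b']
'c': index 1 in ['a', 'c', 'b'] -> ['c', 'a', 'b']
'c': index 0 in ['c', 'a', 'b'] -> ['c', 'a', 'b']


Output: [0, 2, 1, 2, 2, 2, 1, 0]


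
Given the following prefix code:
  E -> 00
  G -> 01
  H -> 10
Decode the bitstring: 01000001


Decoding step by step:
Bits 01 -> G
Bits 00 -> E
Bits 00 -> E
Bits 01 -> G


Decoded message: GEEG


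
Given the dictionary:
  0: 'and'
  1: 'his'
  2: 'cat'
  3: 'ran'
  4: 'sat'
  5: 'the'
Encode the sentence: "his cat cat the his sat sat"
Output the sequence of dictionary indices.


Look up each word in the dictionary:
  'his' -> 1
  'cat' -> 2
  'cat' -> 2
  'the' -> 5
  'his' -> 1
  'sat' -> 4
  'sat' -> 4

Encoded: [1, 2, 2, 5, 1, 4, 4]


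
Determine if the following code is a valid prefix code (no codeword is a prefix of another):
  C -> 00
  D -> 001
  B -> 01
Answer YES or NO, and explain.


Checking each pair (does one codeword prefix another?):
  C='00' vs D='001': prefix -- VIOLATION

NO -- this is NOT a valid prefix code. C (00) is a prefix of D (001).


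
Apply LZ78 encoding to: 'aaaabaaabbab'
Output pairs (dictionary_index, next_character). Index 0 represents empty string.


LZ78 encoding steps:
Dictionary: {0: ''}
Step 1: w='' (idx 0), next='a' -> output (0, 'a'), add 'a' as idx 1
Step 2: w='a' (idx 1), next='a' -> output (1, 'a'), add 'aa' as idx 2
Step 3: w='a' (idx 1), next='b' -> output (1, 'b'), add 'ab' as idx 3
Step 4: w='aa' (idx 2), next='a' -> output (2, 'a'), add 'aaa' as idx 4
Step 5: w='' (idx 0), next='b' -> output (0, 'b'), add 'b' as idx 5
Step 6: w='b' (idx 5), next='a' -> output (5, 'a'), add 'ba' as idx 6
Step 7: w='b' (idx 5), end of input -> output (5, '')


Encoded: [(0, 'a'), (1, 'a'), (1, 'b'), (2, 'a'), (0, 'b'), (5, 'a'), (5, '')]


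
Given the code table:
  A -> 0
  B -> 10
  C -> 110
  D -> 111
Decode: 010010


Decoding:
0 -> A
10 -> B
0 -> A
10 -> B


Result: ABAB


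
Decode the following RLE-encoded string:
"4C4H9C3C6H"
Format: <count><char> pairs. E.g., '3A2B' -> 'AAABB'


Expanding each <count><char> pair:
  4C -> 'CCCC'
  4H -> 'HHHH'
  9C -> 'CCCCCCCCC'
  3C -> 'CCC'
  6H -> 'HHHHHH'

Decoded = CCCCHHHHCCCCCCCCCCCCHHHHHH


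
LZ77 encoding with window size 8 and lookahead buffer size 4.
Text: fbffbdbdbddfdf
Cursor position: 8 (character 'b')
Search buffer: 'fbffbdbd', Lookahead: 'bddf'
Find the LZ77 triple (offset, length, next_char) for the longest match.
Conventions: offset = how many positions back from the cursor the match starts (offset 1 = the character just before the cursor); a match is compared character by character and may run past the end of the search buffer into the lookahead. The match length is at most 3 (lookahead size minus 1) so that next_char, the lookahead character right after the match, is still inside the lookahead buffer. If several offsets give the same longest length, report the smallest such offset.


Try each offset into the search buffer:
  offset=1 (pos 7, char 'd'): match length 0
  offset=2 (pos 6, char 'b'): match length 2
  offset=3 (pos 5, char 'd'): match length 0
  offset=4 (pos 4, char 'b'): match length 2
  offset=5 (pos 3, char 'f'): match length 0
  offset=6 (pos 2, char 'f'): match length 0
  offset=7 (pos 1, char 'b'): match length 1
  offset=8 (pos 0, char 'f'): match length 0
Longest match has length 2, found at offsets 2, 4; take the smallest, offset 2.
next_char = character at position 8 + 2 = 10 -> 'd'

Best match: offset=2, length=2 (matching 'bd' starting at position 6)
LZ77 triple: (2, 2, 'd')


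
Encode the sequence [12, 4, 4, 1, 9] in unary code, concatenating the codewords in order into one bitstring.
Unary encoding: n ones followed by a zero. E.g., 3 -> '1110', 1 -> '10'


Encode each number as n ones followed by a terminating 0:
  12 -> 1111111111110 (13 bits)
  4 -> 11110 (5 bits)
  4 -> 11110 (5 bits)
  1 -> 10 (2 bits)
  9 -> 1111111110 (10 bits)
Total length = 13 + 5 + 5 + 2 + 10 = 35 bits.

Unary([12, 4, 4, 1, 9]) = 11111111111101111011110101111111110 (35 bits)


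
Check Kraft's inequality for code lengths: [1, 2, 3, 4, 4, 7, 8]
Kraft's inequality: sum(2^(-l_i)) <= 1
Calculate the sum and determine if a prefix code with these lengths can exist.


Sum = 2^(-1) + 2^(-2) + 2^(-3) + 2^(-4) + 2^(-4) + 2^(-7) + 2^(-8)
    = 0.5 + 0.25 + 0.125 + 0.0625 + 0.0625 + 0.0078125 + 0.00390625
    = 259/256 = 1.01171875
Since 1.01171875 > 1, Kraft's inequality is NOT satisfied.
A prefix code with these lengths CANNOT exist.

Kraft sum = 1.01171875. Not satisfied.


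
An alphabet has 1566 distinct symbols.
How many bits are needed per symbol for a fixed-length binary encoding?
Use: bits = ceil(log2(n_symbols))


log2(1566) = 10.6129
Bracket: 2^10 = 1024 < 1566 <= 2^11 = 2048
So ceil(log2(1566)) = 11

bits = ceil(log2(1566)) = ceil(10.6129) = 11 bits


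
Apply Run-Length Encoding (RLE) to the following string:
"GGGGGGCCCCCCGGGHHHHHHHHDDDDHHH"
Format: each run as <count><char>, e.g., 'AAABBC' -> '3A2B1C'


Scanning runs left to right:
  i=0: run of 'G' x 6 -> '6G'
  i=6: run of 'C' x 6 -> '6C'
  i=12: run of 'G' x 3 -> '3G'
  i=15: run of 'H' x 8 -> '8H'
  i=23: run of 'D' x 4 -> '4D'
  i=27: run of 'H' x 3 -> '3H'

RLE = 6G6C3G8H4D3H


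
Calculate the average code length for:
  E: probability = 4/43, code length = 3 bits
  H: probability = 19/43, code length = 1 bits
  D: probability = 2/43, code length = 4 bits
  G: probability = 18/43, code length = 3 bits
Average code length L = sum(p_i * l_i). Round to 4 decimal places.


Weighted contributions p_i * l_i:
  E: (4/43) * 3 = 12/43
  H: (19/43) * 1 = 19/43
  D: (2/43) * 4 = 8/43
  G: (18/43) * 3 = 54/43
Sum = (12 + 19 + 8 + 54)/43 = 93/43

L = 93/43 = 2.1628 bits/symbol


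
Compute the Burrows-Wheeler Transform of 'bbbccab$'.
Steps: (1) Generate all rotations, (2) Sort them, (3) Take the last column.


Rotations (sorted):
  0: $bbbccab -> last char: b
  1: ab$bbbcc -> last char: c
  2: b$bbbcca -> last char: a
  3: bbbccab$ -> last char: $
  4: bbccab$b -> last char: b
  5: bccab$bb -> last char: b
  6: cab$bbbc -> last char: c
  7: ccab$bbb -> last char: b


BWT = bca$bbcb


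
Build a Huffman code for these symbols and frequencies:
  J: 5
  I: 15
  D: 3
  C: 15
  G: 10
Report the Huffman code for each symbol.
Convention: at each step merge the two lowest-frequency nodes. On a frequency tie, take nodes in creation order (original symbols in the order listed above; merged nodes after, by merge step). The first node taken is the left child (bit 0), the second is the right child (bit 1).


Huffman tree construction:
Step 1: Merge D(3) + J(5) = 8
Step 2: Merge (D+J)(8) + G(10) = 18
Step 3: Merge I(15) + C(15) = 30
Step 4: Merge ((D+J)+G)(18) + (I+C)(30) = 48
Read each symbol's code off the tree from the root (left child = 0, right child = 1).

Codes:
  J: 001 (length 3)
  I: 10 (length 2)
  D: 000 (length 3)
  C: 11 (length 2)
  G: 01 (length 2)
Average code length: 104/48 = 2.1667 bits/symbol


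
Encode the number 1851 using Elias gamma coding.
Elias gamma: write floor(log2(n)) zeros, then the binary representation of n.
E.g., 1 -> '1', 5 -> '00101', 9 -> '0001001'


num_bits = floor(log2(1851)) + 1 = 11
leading_zeros = num_bits - 1 = 10
binary(1851) = 11100111011

Elias gamma(1851) = '0000000000' + '11100111011' = 000000000011100111011 (21 bits)


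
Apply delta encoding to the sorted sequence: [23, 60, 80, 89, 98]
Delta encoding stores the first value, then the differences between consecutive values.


First value: 23
Deltas:
  60 - 23 = 37
  80 - 60 = 20
  89 - 80 = 9
  98 - 89 = 9


Delta encoded: [23, 37, 20, 9, 9]


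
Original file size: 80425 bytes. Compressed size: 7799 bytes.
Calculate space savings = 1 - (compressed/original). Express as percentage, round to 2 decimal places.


ratio = compressed/original = 7799/80425 = 0.096972
savings = 1 - ratio = 1 - 0.096972 = 0.903028
as a percentage: 0.903028 * 100 = 90.3%

Space savings = 1 - 7799/80425 = 90.3%


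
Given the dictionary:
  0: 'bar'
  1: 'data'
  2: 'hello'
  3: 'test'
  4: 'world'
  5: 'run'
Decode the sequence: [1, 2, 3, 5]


Look up each index in the dictionary:
  1 -> 'data'
  2 -> 'hello'
  3 -> 'test'
  5 -> 'run'

Decoded: "data hello test run"


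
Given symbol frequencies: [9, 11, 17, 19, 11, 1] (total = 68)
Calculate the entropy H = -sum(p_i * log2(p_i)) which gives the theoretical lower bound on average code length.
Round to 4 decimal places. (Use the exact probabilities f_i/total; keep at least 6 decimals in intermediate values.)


Per-symbol terms -p_i * log2(p_i) with p_i = f_i/68:
  p = 9/68 = 0.132353: log2(p) = -2.917538, -p*log2(p) = 0.386145
  p = 11/68 = 0.161765: log2(p) = -2.628031, -p*log2(p) = 0.425123
  p = 17/68 = 0.250000: log2(p) = -2.000000, -p*log2(p) = 0.500000
  p = 19/68 = 0.279412: log2(p) = -1.839535, -p*log2(p) = 0.513988
  p = 11/68 = 0.161765: log2(p) = -2.628031, -p*log2(p) = 0.425123
  p = 1/68 = 0.014706: log2(p) = -6.087463, -p*log2(p) = 0.089522
H = 0.386145 + 0.425123 + 0.500000 + 0.513988 + 0.425123 + 0.089522 = 2.339901

H = 2.3399 bits/symbol


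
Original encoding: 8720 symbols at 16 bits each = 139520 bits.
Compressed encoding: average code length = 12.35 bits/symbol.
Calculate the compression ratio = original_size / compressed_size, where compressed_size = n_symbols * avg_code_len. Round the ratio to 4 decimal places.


original_size = n_symbols * orig_bits = 8720 * 16 = 139520 bits
compressed_size = n_symbols * avg_code_len = 8720 * 12.35 = 107692.0 bits
ratio = original_size / compressed_size = 139520 / 107692.0 = 1.2955

Compression ratio = 1.2955
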